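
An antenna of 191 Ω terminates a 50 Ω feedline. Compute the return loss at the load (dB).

Γ = (191 − 50)/(191 + 50) = 0.585
RL = −20·log₁₀|Γ| = −20·log₁₀(0.585)

RL ≈ 4.66 dB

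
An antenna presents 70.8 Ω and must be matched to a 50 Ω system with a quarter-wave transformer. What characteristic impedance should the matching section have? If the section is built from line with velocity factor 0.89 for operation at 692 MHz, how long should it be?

Z_qwt ≈ 59.5 Ω; length ≈ 9.65 cm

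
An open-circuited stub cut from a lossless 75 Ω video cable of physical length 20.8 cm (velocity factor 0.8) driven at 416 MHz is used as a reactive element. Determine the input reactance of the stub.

λ = v/f = 0.8·c / 416 MHz = 0.577 m
βl = 2π·l/λ = 2π × 0.361 = 130°
tan(βl) = -1.2
For an open-circuited stub, Z_in = −jZ_0·cot(βl) = −jZ_0/tan(βl)

X_in ≈ 62.5 Ω (inductive)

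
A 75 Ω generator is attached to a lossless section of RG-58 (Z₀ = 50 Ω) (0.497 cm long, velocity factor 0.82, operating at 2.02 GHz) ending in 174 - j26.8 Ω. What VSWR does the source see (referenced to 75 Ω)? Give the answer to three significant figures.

λ = v/f = 0.82·c / 2.02 GHz = 0.122 m
βl = 2π·l/λ = 2π × 0.0408 = 14.7°
tan(βl) = 0.262
Z_in = Z_0·(Z_L + jZ_0·tanβl)/(Z_0 + jZ_L·tanβl) = 87.2 − j81.7 Ω
Γ_s = (Z_in − Z_s)/(Z_in + Z_s) = (12.2 − j81.7)/(162 − j81.7), |Γ_s| = 0.455
VSWR = (1 + |Γ_s|)/(1 − |Γ_s|)

VSWR ≈ 2.67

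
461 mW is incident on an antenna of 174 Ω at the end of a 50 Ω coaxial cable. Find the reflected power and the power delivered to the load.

Γ = (174 − 50)/(174 + 50) = 0.554
|Γ|² = 0.306
P_refl = |Γ|²·P_inc = 141 mW, P_del = (1 − |Γ|²)·P_inc = 320 mW

P_reflected ≈ 141 mW; P_delivered ≈ 320 mW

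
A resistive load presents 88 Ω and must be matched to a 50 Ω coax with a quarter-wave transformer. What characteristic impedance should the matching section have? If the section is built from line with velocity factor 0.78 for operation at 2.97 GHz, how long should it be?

Z_qwt ≈ 66.3 Ω; length ≈ 1.97 cm

Z_qwt = √(Z_0·R_L) = √(50 × 88) = √4400
λ = 0.78·c/f = 0.0788 m, so l = λ/4 = 0.0197 m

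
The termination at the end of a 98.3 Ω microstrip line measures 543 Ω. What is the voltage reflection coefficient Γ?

Γ = (Z_L − Z_0)/(Z_L + Z_0) = (543 − 98.3)/(543 + 98.3) = 444.7/641.3

Γ = 0.693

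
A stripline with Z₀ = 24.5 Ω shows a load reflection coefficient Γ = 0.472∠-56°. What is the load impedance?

Z_L ≈ 27.4 − j27.6 Ω

Z_L = Z_0·(1 + Γ)/(1 − Γ) = 24.5·(1.26 − j0.391)/(0.736 + j0.391)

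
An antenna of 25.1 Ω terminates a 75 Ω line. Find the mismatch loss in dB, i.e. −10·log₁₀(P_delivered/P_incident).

Γ = (25.1 − 75)/(25.1 + 75) = -0.499
|Γ|² = 0.249, so P_del/P_inc = 1 − |Γ|² = 0.751
ML = −10·log₁₀(1 − |Γ|²)

mismatch loss ≈ 1.24 dB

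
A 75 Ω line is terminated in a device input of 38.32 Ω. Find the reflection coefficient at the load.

Γ = -0.324

Γ = (Z_L − Z_0)/(Z_L + Z_0) = (38.32 − 75)/(38.32 + 75) = -36.68/113.3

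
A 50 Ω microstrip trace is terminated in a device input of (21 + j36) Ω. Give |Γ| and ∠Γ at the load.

Γ = (Z_L − Z_0)/(Z_L + Z_0) = (-29 + j36)/(71 + j36)
|Γ| = 46.2/79.6 = 0.581

Γ ≈ 0.581 ∠ 102°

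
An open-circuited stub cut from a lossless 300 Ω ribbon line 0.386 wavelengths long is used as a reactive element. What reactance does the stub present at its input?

βl = 2π × 0.386 = 139°
tan(βl) = -0.871
For an open-circuited stub, Z_in = −jZ_0·cot(βl) = −jZ_0/tan(βl)

X_in ≈ 345 Ω (inductive)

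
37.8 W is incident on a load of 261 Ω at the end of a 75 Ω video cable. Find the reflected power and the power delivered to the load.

P_reflected ≈ 11.6 W; P_delivered ≈ 26.2 W

Γ = (261 − 75)/(261 + 75) = 0.554
|Γ|² = 0.306
P_refl = |Γ|²·P_inc = 11.6 W, P_del = (1 − |Γ|²)·P_inc = 26.2 W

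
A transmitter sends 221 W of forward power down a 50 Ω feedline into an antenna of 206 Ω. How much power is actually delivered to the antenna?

Γ = (206 − 50)/(206 + 50) = 0.609
|Γ|² = 0.371
P_refl = |Γ|²·P_inc = 82.1 W, P_del = (1 − |Γ|²)·P_inc = 139 W

P_delivered ≈ 139 W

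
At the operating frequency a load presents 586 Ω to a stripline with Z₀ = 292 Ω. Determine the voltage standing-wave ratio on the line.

VSWR ≈ 2.01

Γ = (586 − 292)/(586 + 292) = 0.335
VSWR = (1 + 0.335)/(1 − 0.335)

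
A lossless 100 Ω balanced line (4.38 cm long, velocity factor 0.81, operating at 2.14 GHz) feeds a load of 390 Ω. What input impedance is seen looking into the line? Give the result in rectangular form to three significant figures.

Z_in ≈ 54.5 + j98.5 Ω

λ = v/f = 0.81·c / 2.14 GHz = 0.114 m
βl = 2π·l/λ = 2π × 0.386 = 139°
tan(βl) = tan(139°) = -0.874
Z_in = Z_0·(Z_L + jZ_0·tanβl)/(Z_0 + jZ_L·tanβl)
     = 100·(390 − j87.4)/(100 − j341)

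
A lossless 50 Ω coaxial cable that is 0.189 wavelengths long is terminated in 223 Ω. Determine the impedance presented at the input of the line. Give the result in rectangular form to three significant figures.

βl = 2π × 0.189 = 68°
tan(βl) = tan(68°) = 2.48
Z_in = Z_0·(Z_L + jZ_0·tanβl)/(Z_0 + jZ_L·tanβl)
     = 50·(223 + j124)/(50 + j553)

Z_in ≈ 12.9 − j19 Ω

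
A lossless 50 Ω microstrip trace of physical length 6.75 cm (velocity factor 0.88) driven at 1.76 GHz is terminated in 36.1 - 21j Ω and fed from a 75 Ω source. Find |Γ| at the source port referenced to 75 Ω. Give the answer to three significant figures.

λ = v/f = 0.88·c / 1.76 GHz = 0.15 m
βl = 2π·l/λ = 2π × 0.45 = 162°
tan(βl) = -0.325
Z_in = Z_0·(Z_L + jZ_0·tanβl)/(Z_0 + jZ_L·tanβl) = 49.8 − j29.6 Ω
Γ_s = (Z_in − Z_s)/(Z_in + Z_s) = (-25.2 − j29.6)/(125 − j29.6), |Γ_s| = 0.303

|Γ| ≈ 0.303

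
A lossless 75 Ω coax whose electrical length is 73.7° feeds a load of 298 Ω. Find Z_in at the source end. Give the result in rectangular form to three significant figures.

tan(βl) = tan(73.7°) = 3.42
Z_in = Z_0·(Z_L + jZ_0·tanβl)/(Z_0 + jZ_L·tanβl)
     = 75·(298 + j256)/(75 + j1020)

Z_in ≈ 20.4 − j20.4 Ω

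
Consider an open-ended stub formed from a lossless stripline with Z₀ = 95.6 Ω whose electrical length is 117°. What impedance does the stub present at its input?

Z_in ≈ +j48.7 Ω

tan(βl) = -1.96
For an open-ended stub, Z_in = −jZ_0·cot(βl) = −jZ_0/tan(βl)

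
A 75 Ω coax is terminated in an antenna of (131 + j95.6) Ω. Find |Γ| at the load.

|Γ| ≈ 0.488

Γ = (Z_L − Z_0)/(Z_L + Z_0) = (56 + j95.6)/(206 + j95.6)
|Γ| = 111/227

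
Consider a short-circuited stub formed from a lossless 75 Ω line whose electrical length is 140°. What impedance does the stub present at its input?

tan(βl) = -0.839
For a short-circuited stub, Z_in = jZ_0·tan(βl)

Z_in ≈ −j62.9 Ω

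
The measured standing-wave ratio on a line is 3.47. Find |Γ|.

|Γ| = (S − 1)/(S + 1) = (3.47 − 1)/(3.47 + 1) = 2.47/4.47

|Γ| ≈ 0.553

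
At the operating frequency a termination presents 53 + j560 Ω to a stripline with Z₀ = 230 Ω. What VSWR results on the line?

VSWR ≈ 30.3

Γ = (Z_L − Z_0)/(Z_L + Z_0) = (-177 + j560)/(283 + j560)
|Γ| = 587/627 = 0.936
VSWR = (1 + |Γ|)/(1 − |Γ|) = 1.94/0.064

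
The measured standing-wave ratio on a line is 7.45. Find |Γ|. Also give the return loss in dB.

|Γ| = (S − 1)/(S + 1) = (7.45 − 1)/(7.45 + 1) = 6.45/8.45
RL = −20·log₁₀|Γ| = −20·log₁₀(0.763)

|Γ| ≈ 0.763; return loss ≈ 2.35 dB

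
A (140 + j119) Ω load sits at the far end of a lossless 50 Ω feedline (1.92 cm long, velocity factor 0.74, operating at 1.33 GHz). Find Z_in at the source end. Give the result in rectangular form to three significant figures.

λ = v/f = 0.74·c / 1.33 GHz = 0.167 m
βl = 2π·l/λ = 2π × 0.115 = 41.4°
tan(βl) = tan(41.4°) = 0.882
Z_in = Z_0·(Z_L + jZ_0·tanβl)/(Z_0 + jZ_L·tanβl)
     = 50·(140 + j163)/(-54.9 + j123)

Z_in ≈ 34.1 − j71.9 Ω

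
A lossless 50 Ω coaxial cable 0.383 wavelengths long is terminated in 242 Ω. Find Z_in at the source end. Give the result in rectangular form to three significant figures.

βl = 2π × 0.383 = 138°
tan(βl) = tan(138°) = -0.904
Z_in = Z_0·(Z_L + jZ_0·tanβl)/(Z_0 + jZ_L·tanβl)
     = 50·(242 − j45.2)/(50 − j219)

Z_in ≈ 21.8 + j50.3 Ω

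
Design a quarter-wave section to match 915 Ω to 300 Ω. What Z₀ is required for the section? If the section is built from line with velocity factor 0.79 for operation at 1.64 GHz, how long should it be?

Z_qwt = √(Z_0·R_L) = √(300 × 915) = √274500
λ = 0.79·c/f = 0.145 m, so l = λ/4 = 0.0361 m

Z_qwt ≈ 524 Ω; length ≈ 3.61 cm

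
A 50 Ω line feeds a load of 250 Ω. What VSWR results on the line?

VSWR ≈ 5

For a purely resistive load, VSWR = R_L/Z_0 or Z_0/R_L (whichever > 1) = 250/50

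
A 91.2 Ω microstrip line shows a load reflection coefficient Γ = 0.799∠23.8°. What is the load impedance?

Z_L = Z_0·(1 + Γ)/(1 − Γ) = 91.2·(1.73 + j0.322)/(0.269 − j0.322)

Z_L ≈ 187 + j334 Ω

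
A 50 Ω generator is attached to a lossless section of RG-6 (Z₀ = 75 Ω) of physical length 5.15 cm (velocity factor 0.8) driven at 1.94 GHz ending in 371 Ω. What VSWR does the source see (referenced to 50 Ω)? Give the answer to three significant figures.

λ = v/f = 0.8·c / 1.94 GHz = 0.124 m
βl = 2π·l/λ = 2π × 0.416 = 150°
tan(βl) = -0.58
Z_in = Z_0·(Z_L + jZ_0·tanβl)/(Z_0 + jZ_L·tanβl) = 53.6 + j111 Ω
Γ_s = (Z_in − Z_s)/(Z_in + Z_s) = (3.65 + j111)/(104 + j111), |Γ_s| = 0.73
VSWR = (1 + |Γ_s|)/(1 − |Γ_s|)

VSWR ≈ 6.4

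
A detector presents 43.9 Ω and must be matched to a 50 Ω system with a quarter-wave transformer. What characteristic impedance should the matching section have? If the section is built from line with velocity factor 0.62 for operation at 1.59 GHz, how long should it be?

Z_qwt = √(Z_0·R_L) = √(50 × 43.9) = √2195
λ = 0.62·c/f = 0.117 m, so l = λ/4 = 0.0292 m

Z_qwt ≈ 46.9 Ω; length ≈ 2.92 cm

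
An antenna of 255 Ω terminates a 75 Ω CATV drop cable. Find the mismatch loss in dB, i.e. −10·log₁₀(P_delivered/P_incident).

mismatch loss ≈ 1.53 dB

Γ = (255 − 75)/(255 + 75) = 0.545
|Γ|² = 0.298, so P_del/P_inc = 1 − |Γ|² = 0.702
ML = −10·log₁₀(1 − |Γ|²)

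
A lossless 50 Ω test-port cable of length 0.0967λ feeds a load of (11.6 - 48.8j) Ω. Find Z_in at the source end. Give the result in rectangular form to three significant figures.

βl = 2π × 0.0967 = 34.8°
tan(βl) = tan(34.8°) = 0.695
Z_in = Z_0·(Z_L + jZ_0·tanβl)/(Z_0 + jZ_L·tanβl)
     = 50·(11.6 − j14)/(83.9 + j8.07)

Z_in ≈ 6.05 − j8.94 Ω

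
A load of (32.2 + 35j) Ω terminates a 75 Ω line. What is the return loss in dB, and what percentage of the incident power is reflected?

Γ = (-42.8 + j35)/(107.2 + j35), |Γ| = 0.49
RL = −20·log₁₀(0.49) = 6.19 dB
P_refl/P_inc = |Γ|² = 0.24

RL ≈ 6.19 dB; 24% of incident power reflected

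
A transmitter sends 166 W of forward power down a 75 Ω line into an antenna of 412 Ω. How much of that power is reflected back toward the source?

P_reflected ≈ 79.5 W

Γ = (412 − 75)/(412 + 75) = 0.692
|Γ|² = 0.479
P_refl = |Γ|²·P_inc = 79.5 W, P_del = (1 − |Γ|²)·P_inc = 86.5 W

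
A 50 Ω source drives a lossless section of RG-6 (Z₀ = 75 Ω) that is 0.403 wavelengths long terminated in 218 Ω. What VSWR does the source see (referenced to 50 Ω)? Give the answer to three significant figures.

VSWR ≈ 3.61

βl = 2π × 0.403 = 145°
tan(βl) = -0.698
Z_in = Z_0·(Z_L + jZ_0·tanβl)/(Z_0 + jZ_L·tanβl) = 63.4 + j76.2 Ω
Γ_s = (Z_in − Z_s)/(Z_in + Z_s) = (13.4 + j76.2)/(113 + j76.2), |Γ_s| = 0.566
VSWR = (1 + |Γ_s|)/(1 − |Γ_s|)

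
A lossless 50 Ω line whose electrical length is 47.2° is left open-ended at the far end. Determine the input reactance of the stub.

X_in ≈ -46.3 Ω (capacitive)

tan(βl) = 1.08
For an open-ended stub, Z_in = −jZ_0·cot(βl) = −jZ_0/tan(βl)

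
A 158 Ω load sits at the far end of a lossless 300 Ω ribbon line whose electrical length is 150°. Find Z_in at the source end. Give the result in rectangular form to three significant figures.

tan(βl) = tan(150°) = -0.577
Z_in = Z_0·(Z_L + jZ_0·tanβl)/(Z_0 + jZ_L·tanβl)
     = 300·(158 − j173)/(300 − j91.2)

Z_in ≈ 193 − j115 Ω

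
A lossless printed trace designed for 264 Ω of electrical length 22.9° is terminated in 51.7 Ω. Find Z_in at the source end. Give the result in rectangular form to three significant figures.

Z_in ≈ 60.5 + j107 Ω

tan(βl) = tan(22.9°) = 0.422
Z_in = Z_0·(Z_L + jZ_0·tanβl)/(Z_0 + jZ_L·tanβl)
     = 264·(51.7 + j112)/(264 + j21.8)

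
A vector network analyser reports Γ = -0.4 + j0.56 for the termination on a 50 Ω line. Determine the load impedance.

Z_L ≈ 11.6 + j24.6 Ω

Z_L = Z_0·(1 + Γ)/(1 − Γ) = 50·(0.6 + j0.56)/(1.4 − j0.56)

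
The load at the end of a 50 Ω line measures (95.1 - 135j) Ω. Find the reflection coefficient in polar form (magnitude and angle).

Γ ≈ 0.718 ∠ -28.6°

Γ = (Z_L − Z_0)/(Z_L + Z_0) = (45.1 − j135)/(145.1 − j135)
|Γ| = 142/198 = 0.718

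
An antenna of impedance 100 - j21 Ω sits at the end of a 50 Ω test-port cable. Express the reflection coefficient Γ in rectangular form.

Γ = (Z_L − Z_0)/(Z_L + Z_0) = (50 − j21)/(150 − j21)

Γ ≈ 0.346 − j0.0915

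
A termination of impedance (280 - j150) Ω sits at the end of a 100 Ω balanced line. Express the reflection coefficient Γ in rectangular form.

Γ = (Z_L − Z_0)/(Z_L + Z_0) = (180 − j150)/(380 − j150)

Γ ≈ 0.545 − j0.18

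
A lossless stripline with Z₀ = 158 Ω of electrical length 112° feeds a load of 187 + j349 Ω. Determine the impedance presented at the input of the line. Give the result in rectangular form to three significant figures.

tan(βl) = tan(112°) = -2.48
Z_in = Z_0·(Z_L + jZ_0·tanβl)/(Z_0 + jZ_L·tanβl)
     = 158·(187 − j42.1)/(1020 − j463)

Z_in ≈ 26.4 + j5.47 Ω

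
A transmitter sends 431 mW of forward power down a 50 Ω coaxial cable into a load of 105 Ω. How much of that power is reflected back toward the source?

P_reflected ≈ 54.3 mW

Γ = (105 − 50)/(105 + 50) = 0.355
|Γ|² = 0.126
P_refl = |Γ|²·P_inc = 54.3 mW, P_del = (1 − |Γ|²)·P_inc = 377 mW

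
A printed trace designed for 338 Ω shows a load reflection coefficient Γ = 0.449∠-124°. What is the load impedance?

Z_L = Z_0·(1 + Γ)/(1 − Γ) = 338·(0.749 − j0.372)/(1.25 + j0.372)

Z_L ≈ 158 − j148 Ω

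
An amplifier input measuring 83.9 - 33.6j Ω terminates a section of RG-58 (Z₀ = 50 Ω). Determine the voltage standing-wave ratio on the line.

Γ = (Z_L − Z_0)/(Z_L + Z_0) = (33.9 − j33.6)/(133.9 − j33.6)
|Γ| = 47.7/138 = 0.346
VSWR = (1 + |Γ|)/(1 − |Γ|) = 1.35/0.654

VSWR ≈ 2.06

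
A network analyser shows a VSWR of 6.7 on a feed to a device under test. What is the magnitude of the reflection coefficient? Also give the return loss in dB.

|Γ| = (S − 1)/(S + 1) = (6.7 − 1)/(6.7 + 1) = 5.7/7.7
RL = −20·log₁₀|Γ| = −20·log₁₀(0.74)

|Γ| ≈ 0.74; return loss ≈ 2.61 dB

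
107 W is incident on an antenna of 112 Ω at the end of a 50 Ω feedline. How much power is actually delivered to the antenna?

P_delivered ≈ 91.3 W

Γ = (112 − 50)/(112 + 50) = 0.383
|Γ|² = 0.146
P_refl = |Γ|²·P_inc = 15.7 W, P_del = (1 − |Γ|²)·P_inc = 91.3 W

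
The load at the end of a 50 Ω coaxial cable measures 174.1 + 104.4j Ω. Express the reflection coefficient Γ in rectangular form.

Γ ≈ 0.633 + j0.171

Γ = (Z_L − Z_0)/(Z_L + Z_0) = (124.1 + j104.4)/(224.1 + j104.4)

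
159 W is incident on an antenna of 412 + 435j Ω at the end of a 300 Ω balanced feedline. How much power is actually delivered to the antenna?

P_delivered ≈ 113 W

|Γ| = |(112 + j435)/(712 + j435)| = 0.538
|Γ|² = 0.29
P_refl = |Γ|²·P_inc = 46.1 W, P_del = (1 − |Γ|²)·P_inc = 113 W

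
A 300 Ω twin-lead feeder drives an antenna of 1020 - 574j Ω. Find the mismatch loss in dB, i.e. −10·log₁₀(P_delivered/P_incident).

mismatch loss ≈ 2.29 dB

Γ = (720 − j574)/(1320 − j574), |Γ| = 0.64
|Γ|² = 0.409, so P_del/P_inc = 1 − |Γ|² = 0.591
ML = −10·log₁₀(1 − |Γ|²)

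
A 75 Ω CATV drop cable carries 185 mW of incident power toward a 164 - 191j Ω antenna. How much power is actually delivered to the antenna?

P_delivered ≈ 97.2 mW

|Γ| = |(89 − j191)/(239 − j191)| = 0.689
|Γ|² = 0.474
P_refl = |Γ|²·P_inc = 87.8 mW, P_del = (1 − |Γ|²)·P_inc = 97.2 mW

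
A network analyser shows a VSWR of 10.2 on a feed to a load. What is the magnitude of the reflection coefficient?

|Γ| ≈ 0.821

|Γ| = (S − 1)/(S + 1) = (10.2 − 1)/(10.2 + 1) = 9.2/11.2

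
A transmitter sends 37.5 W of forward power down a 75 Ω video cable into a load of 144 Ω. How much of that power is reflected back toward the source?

Γ = (144 − 75)/(144 + 75) = 0.315
|Γ|² = 0.0993
P_refl = |Γ|²·P_inc = 3.72 W, P_del = (1 − |Γ|²)·P_inc = 33.8 W

P_reflected ≈ 3.72 W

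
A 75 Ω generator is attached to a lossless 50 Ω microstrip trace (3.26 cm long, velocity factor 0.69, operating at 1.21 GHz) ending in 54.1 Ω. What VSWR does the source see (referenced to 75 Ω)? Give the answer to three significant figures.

VSWR ≈ 1.59

λ = v/f = 0.69·c / 1.21 GHz = 0.171 m
βl = 2π·l/λ = 2π × 0.191 = 68.6°
tan(βl) = 2.55
Z_in = Z_0·(Z_L + jZ_0·tanβl)/(Z_0 + jZ_L·tanβl) = 47.1 − j2.53 Ω
Γ_s = (Z_in − Z_s)/(Z_in + Z_s) = (-27.9 − j2.53)/(122 − j2.53), |Γ_s| = 0.229
VSWR = (1 + |Γ_s|)/(1 − |Γ_s|)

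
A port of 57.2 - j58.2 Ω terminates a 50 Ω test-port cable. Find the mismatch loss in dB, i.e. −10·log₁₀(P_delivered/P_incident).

Γ = (7.2 − j58.2)/(107.2 − j58.2), |Γ| = 0.481
|Γ|² = 0.231, so P_del/P_inc = 1 − |Γ|² = 0.769
ML = −10·log₁₀(1 − |Γ|²)

mismatch loss ≈ 1.14 dB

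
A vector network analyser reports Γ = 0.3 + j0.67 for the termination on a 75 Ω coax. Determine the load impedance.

Z_L = Z_0·(1 + Γ)/(1 − Γ) = 75·(1.3 + j0.67)/(0.7 − j0.67)

Z_L ≈ 36.8 + j107 Ω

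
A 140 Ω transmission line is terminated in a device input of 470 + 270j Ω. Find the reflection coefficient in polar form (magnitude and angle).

Γ = (Z_L − Z_0)/(Z_L + Z_0) = (330 + j270)/(610 + j270)
|Γ| = 426/667 = 0.639

Γ ≈ 0.639 ∠ 15.4°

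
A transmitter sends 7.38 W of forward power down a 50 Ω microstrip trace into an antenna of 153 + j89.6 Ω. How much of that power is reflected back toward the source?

P_reflected ≈ 2.79 W

|Γ| = |(103 + j89.6)/(203 + j89.6)| = 0.615
|Γ|² = 0.379
P_refl = |Γ|²·P_inc = 2.79 W, P_del = (1 − |Γ|²)·P_inc = 4.59 W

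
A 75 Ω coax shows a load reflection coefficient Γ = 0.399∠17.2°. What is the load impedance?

Z_L = Z_0·(1 + Γ)/(1 − Γ) = 75·(1.38 + j0.118)/(0.619 − j0.118)

Z_L ≈ 159 + j44.6 Ω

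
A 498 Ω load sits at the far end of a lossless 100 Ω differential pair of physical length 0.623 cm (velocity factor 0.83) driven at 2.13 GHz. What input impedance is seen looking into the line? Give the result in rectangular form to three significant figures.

Z_in ≈ 139 − j207 Ω

λ = v/f = 0.83·c / 2.13 GHz = 0.117 m
βl = 2π·l/λ = 2π × 0.0533 = 19.2°
tan(βl) = tan(19.2°) = 0.348
Z_in = Z_0·(Z_L + jZ_0·tanβl)/(Z_0 + jZ_L·tanβl)
     = 100·(498 + j34.8)/(100 + j173)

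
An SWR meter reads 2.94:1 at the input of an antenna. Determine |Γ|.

|Γ| ≈ 0.492

|Γ| = (S − 1)/(S + 1) = (2.94 − 1)/(2.94 + 1) = 1.94/3.94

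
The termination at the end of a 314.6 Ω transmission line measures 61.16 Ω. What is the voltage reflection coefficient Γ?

Γ = -0.674

Γ = (Z_L − Z_0)/(Z_L + Z_0) = (61.16 − 314.6)/(61.16 + 314.6) = -253.4/375.8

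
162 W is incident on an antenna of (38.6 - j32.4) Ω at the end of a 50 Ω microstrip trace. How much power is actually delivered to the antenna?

P_delivered ≈ 141 W

|Γ| = |(-11.4 − j32.4)/(88.6 − j32.4)| = 0.364
|Γ|² = 0.133
P_refl = |Γ|²·P_inc = 21.5 W, P_del = (1 − |Γ|²)·P_inc = 141 W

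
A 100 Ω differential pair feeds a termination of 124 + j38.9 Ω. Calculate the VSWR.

VSWR ≈ 1.5

Γ = (Z_L − Z_0)/(Z_L + Z_0) = (24 + j38.9)/(224 + j38.9)
|Γ| = 45.7/227 = 0.201
VSWR = (1 + |Γ|)/(1 − |Γ|) = 1.2/0.799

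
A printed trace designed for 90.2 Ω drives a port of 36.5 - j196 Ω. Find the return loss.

RL ≈ 1.2 dB

Γ = (-53.7 − j196)/(126.7 − j196), |Γ| = 0.871
RL = −20·log₁₀|Γ| = −20·log₁₀(0.871)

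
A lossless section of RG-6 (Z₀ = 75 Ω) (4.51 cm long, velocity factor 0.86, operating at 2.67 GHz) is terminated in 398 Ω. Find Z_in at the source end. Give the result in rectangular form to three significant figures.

λ = v/f = 0.86·c / 2.67 GHz = 0.0966 m
βl = 2π·l/λ = 2π × 0.467 = 168°
tan(βl) = tan(168°) = -0.212
Z_in = Z_0·(Z_L + jZ_0·tanβl)/(Z_0 + jZ_L·tanβl)
     = 75·(398 − j15.9)/(75 − j84.4)

Z_in ≈ 183 + j191 Ω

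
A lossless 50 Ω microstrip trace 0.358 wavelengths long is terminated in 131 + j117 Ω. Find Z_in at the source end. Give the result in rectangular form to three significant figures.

βl = 2π × 0.358 = 129°
tan(βl) = tan(129°) = -1.24
Z_in = Z_0·(Z_L + jZ_0·tanβl)/(Z_0 + jZ_L·tanβl)
     = 50·(131 + j55)/(195 − j162)

Z_in ≈ 12.9 + j24.8 Ω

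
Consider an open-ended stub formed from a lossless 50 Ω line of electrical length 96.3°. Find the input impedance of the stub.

tan(βl) = -9.06
For an open-ended stub, Z_in = −jZ_0·cot(βl) = −jZ_0/tan(βl)

Z_in ≈ +j5.52 Ω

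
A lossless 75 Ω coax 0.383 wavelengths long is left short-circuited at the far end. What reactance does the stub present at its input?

X_in ≈ -67.8 Ω (capacitive)

βl = 2π × 0.383 = 138°
tan(βl) = -0.904
For a short-circuited stub, Z_in = jZ_0·tan(βl)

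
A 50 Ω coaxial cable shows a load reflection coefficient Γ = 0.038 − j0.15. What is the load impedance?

Z_L = Z_0·(1 + Γ)/(1 − Γ) = 50·(1.04 − j0.15)/(0.962 + j0.15)

Z_L ≈ 51.5 − j15.8 Ω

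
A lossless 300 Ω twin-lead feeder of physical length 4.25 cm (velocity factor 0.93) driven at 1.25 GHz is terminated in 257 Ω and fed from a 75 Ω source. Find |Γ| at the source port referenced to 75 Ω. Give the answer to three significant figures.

λ = v/f = 0.93·c / 1.25 GHz = 0.223 m
βl = 2π·l/λ = 2π × 0.19 = 68.5°
tan(βl) = 2.54
Z_in = Z_0·(Z_L + jZ_0·tanβl)/(Z_0 + jZ_L·tanβl) = 334 + j35.3 Ω
Γ_s = (Z_in − Z_s)/(Z_in + Z_s) = (259 + j35.3)/(409 + j35.3), |Γ_s| = 0.637

|Γ| ≈ 0.637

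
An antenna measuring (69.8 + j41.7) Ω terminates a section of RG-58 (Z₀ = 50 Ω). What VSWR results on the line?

VSWR ≈ 2.14

Γ = (Z_L − Z_0)/(Z_L + Z_0) = (19.8 + j41.7)/(119.8 + j41.7)
|Γ| = 46.2/127 = 0.364
VSWR = (1 + |Γ|)/(1 − |Γ|) = 1.36/0.636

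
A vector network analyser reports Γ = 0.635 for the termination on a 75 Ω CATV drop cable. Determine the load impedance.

Z_L ≈ 336 Ω

Z_L = Z_0·(1 + Γ)/(1 − Γ) = 75·(1.64)/(0.365)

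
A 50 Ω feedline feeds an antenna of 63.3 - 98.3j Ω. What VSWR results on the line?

Γ = (Z_L − Z_0)/(Z_L + Z_0) = (13.3 − j98.3)/(113.3 − j98.3)
|Γ| = 99.2/150 = 0.661
VSWR = (1 + |Γ|)/(1 − |Γ|) = 1.66/0.339

VSWR ≈ 4.91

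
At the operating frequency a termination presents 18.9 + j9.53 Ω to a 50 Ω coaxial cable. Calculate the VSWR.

VSWR ≈ 2.76

Γ = (Z_L − Z_0)/(Z_L + Z_0) = (-31.1 + j9.53)/(68.9 + j9.53)
|Γ| = 32.5/69.6 = 0.468
VSWR = (1 + |Γ|)/(1 − |Γ|) = 1.47/0.532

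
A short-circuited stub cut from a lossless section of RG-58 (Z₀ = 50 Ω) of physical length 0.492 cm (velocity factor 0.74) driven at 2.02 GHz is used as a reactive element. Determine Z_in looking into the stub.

Z_in ≈ +j14.4 Ω

λ = v/f = 0.74·c / 2.02 GHz = 0.11 m
βl = 2π·l/λ = 2π × 0.0448 = 16.1°
tan(βl) = 0.289
For a short-circuited stub, Z_in = jZ_0·tan(βl)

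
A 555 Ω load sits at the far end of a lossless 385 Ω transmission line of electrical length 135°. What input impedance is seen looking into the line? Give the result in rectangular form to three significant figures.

Z_in ≈ 361 + j135 Ω

tan(βl) = tan(135°) = -1
Z_in = Z_0·(Z_L + jZ_0·tanβl)/(Z_0 + jZ_L·tanβl)
     = 385·(555 − j385)/(385 − j555)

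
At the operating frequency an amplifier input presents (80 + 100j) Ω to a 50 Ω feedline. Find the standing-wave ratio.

VSWR ≈ 4.5

Γ = (Z_L − Z_0)/(Z_L + Z_0) = (30 + j100)/(130 + j100)
|Γ| = 104/164 = 0.637
VSWR = (1 + |Γ|)/(1 − |Γ|) = 1.64/0.363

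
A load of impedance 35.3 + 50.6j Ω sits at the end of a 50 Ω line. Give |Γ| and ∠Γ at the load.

Γ ≈ 0.531 ∠ 75.5°

Γ = (Z_L − Z_0)/(Z_L + Z_0) = (-14.7 + j50.6)/(85.3 + j50.6)
|Γ| = 52.7/99.2 = 0.531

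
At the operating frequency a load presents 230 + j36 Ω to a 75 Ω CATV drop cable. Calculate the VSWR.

Γ = (Z_L − Z_0)/(Z_L + Z_0) = (155 + j36)/(305 + j36)
|Γ| = 159/307 = 0.518
VSWR = (1 + |Γ|)/(1 − |Γ|) = 1.52/0.482

VSWR ≈ 3.15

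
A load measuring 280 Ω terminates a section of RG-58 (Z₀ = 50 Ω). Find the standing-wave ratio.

VSWR ≈ 5.6

For a purely resistive load, VSWR = R_L/Z_0 or Z_0/R_L (whichever > 1) = 280/50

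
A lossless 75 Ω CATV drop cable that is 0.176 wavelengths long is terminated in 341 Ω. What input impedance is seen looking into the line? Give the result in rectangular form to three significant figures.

Z_in ≈ 20.4 − j35.4 Ω

βl = 2π × 0.176 = 63.4°
tan(βl) = tan(63.4°) = 1.99
Z_in = Z_0·(Z_L + jZ_0·tanβl)/(Z_0 + jZ_L·tanβl)
     = 75·(341 + j150)/(75 + j680)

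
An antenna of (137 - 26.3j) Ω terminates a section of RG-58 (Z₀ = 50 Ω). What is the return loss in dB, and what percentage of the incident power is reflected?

Γ = (87 − j26.3)/(187 − j26.3), |Γ| = 0.481
RL = −20·log₁₀(0.481) = 6.35 dB
P_refl/P_inc = |Γ|² = 0.232

RL ≈ 6.35 dB; 23.2% of incident power reflected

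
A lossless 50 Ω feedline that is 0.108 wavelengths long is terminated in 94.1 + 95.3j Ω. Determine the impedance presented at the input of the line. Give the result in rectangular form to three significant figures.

Z_in ≈ 59.9 − j83.2 Ω

βl = 2π × 0.108 = 38.9°
tan(βl) = tan(38.9°) = 0.806
Z_in = Z_0·(Z_L + jZ_0·tanβl)/(Z_0 + jZ_L·tanβl)
     = 50·(94.1 + j136)/(-26.8 + j75.9)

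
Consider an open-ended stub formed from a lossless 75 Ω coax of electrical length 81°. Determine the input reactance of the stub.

X_in ≈ -11.9 Ω (capacitive)

tan(βl) = 6.31
For an open-ended stub, Z_in = −jZ_0·cot(βl) = −jZ_0/tan(βl)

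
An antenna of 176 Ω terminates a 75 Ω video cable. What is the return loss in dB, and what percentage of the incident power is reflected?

Γ = (176 − 75)/(176 + 75) = 0.402
RL = −20·log₁₀(0.402) = 7.91 dB
P_refl/P_inc = |Γ|² = 0.162

RL ≈ 7.91 dB; 16.2% of incident power reflected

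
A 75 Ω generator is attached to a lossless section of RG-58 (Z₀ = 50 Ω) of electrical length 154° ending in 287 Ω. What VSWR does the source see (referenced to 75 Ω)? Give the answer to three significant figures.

tan(βl) = -0.488
Z_in = Z_0·(Z_L + jZ_0·tanβl)/(Z_0 + jZ_L·tanβl) = 40.2 + j88.2 Ω
Γ_s = (Z_in − Z_s)/(Z_in + Z_s) = (-34.8 + j88.2)/(115 + j88.2), |Γ_s| = 0.653
VSWR = (1 + |Γ_s|)/(1 − |Γ_s|)

VSWR ≈ 4.77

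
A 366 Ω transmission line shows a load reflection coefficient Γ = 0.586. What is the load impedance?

Z_L ≈ 1400 Ω

Z_L = Z_0·(1 + Γ)/(1 − Γ) = 366·(1.59)/(0.414)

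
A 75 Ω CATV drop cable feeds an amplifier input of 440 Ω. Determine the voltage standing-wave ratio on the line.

VSWR ≈ 5.87

For a purely resistive load, VSWR = R_L/Z_0 or Z_0/R_L (whichever > 1) = 440/75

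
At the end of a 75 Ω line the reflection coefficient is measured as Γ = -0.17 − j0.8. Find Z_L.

Z_L ≈ 12.4 − j59.7 Ω

Z_L = Z_0·(1 + Γ)/(1 − Γ) = 75·(0.83 − j0.8)/(1.17 + j0.8)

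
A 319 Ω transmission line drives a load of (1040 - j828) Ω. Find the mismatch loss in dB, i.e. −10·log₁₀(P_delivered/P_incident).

Γ = (721 − j828)/(1359 − j828), |Γ| = 0.69
|Γ|² = 0.476, so P_del/P_inc = 1 − |Γ|² = 0.524
ML = −10·log₁₀(1 − |Γ|²)

mismatch loss ≈ 2.81 dB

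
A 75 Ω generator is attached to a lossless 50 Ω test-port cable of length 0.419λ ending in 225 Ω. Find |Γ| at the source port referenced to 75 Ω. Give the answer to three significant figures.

βl = 2π × 0.419 = 151°
tan(βl) = -0.558
Z_in = Z_0·(Z_L + jZ_0·tanβl)/(Z_0 + jZ_L·tanβl) = 40.4 + j73.5 Ω
Γ_s = (Z_in − Z_s)/(Z_in + Z_s) = (-34.6 + j73.5)/(115 + j73.5), |Γ_s| = 0.594

|Γ| ≈ 0.594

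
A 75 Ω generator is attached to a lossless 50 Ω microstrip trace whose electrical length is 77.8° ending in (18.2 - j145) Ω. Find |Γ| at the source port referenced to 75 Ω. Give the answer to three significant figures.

|Γ| ≈ 0.95

tan(βl) = 4.63
Z_in = Z_0·(Z_L + jZ_0·tanβl)/(Z_0 + jZ_L·tanβl) = 1.94 + j5.76 Ω
Γ_s = (Z_in − Z_s)/(Z_in + Z_s) = (-73.1 + j5.76)/(76.9 + j5.76), |Γ_s| = 0.95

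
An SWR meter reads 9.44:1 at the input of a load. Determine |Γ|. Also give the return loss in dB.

|Γ| ≈ 0.808; return loss ≈ 1.85 dB

|Γ| = (S − 1)/(S + 1) = (9.44 − 1)/(9.44 + 1) = 8.44/10.4
RL = −20·log₁₀|Γ| = −20·log₁₀(0.808)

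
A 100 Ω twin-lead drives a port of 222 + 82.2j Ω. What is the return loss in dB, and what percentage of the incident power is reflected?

Γ = (122 + j82.2)/(322 + j82.2), |Γ| = 0.443
RL = −20·log₁₀(0.443) = 7.08 dB
P_refl/P_inc = |Γ|² = 0.196

RL ≈ 7.08 dB; 19.6% of incident power reflected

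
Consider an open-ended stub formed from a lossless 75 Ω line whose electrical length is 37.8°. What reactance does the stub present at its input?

tan(βl) = 0.776
For an open-ended stub, Z_in = −jZ_0·cot(βl) = −jZ_0/tan(βl)

X_in ≈ -96.7 Ω (capacitive)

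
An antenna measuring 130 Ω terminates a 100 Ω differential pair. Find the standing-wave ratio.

Γ = (130 − 100)/(130 + 100) = 0.13
VSWR = (1 + 0.13)/(1 − 0.13)

VSWR ≈ 1.3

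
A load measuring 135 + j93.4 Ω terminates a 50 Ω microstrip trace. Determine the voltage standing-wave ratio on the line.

Γ = (Z_L − Z_0)/(Z_L + Z_0) = (85 + j93.4)/(185 + j93.4)
|Γ| = 126/207 = 0.609
VSWR = (1 + |Γ|)/(1 − |Γ|) = 1.61/0.391

VSWR ≈ 4.12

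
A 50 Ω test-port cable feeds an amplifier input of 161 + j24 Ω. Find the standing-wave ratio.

VSWR ≈ 3.3

Γ = (Z_L − Z_0)/(Z_L + Z_0) = (111 + j24)/(211 + j24)
|Γ| = 114/212 = 0.535
VSWR = (1 + |Γ|)/(1 − |Γ|) = 1.53/0.465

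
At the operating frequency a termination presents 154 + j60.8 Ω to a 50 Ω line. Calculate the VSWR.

Γ = (Z_L − Z_0)/(Z_L + Z_0) = (104 + j60.8)/(204 + j60.8)
|Γ| = 120/213 = 0.566
VSWR = (1 + |Γ|)/(1 − |Γ|) = 1.57/0.434

VSWR ≈ 3.61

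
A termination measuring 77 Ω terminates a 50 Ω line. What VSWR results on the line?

Γ = (77 − 50)/(77 + 50) = 0.213
VSWR = (1 + 0.213)/(1 − 0.213)

VSWR ≈ 1.54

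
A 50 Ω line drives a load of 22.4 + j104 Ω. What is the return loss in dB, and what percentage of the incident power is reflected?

RL ≈ 1.42 dB; 72.1% of incident power reflected

Γ = (-27.6 + j104)/(72.4 + j104), |Γ| = 0.849
RL = −20·log₁₀(0.849) = 1.42 dB
P_refl/P_inc = |Γ|² = 0.721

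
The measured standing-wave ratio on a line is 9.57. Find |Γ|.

|Γ| ≈ 0.811

|Γ| = (S − 1)/(S + 1) = (9.57 − 1)/(9.57 + 1) = 8.57/10.6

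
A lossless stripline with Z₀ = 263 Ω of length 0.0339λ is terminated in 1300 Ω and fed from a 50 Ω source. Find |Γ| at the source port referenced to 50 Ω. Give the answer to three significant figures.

|Γ| ≈ 0.923

βl = 2π × 0.0339 = 12.2°
tan(βl) = 0.216
Z_in = Z_0·(Z_L + jZ_0·tanβl)/(Z_0 + jZ_L·tanβl) = 635 − j622 Ω
Γ_s = (Z_in − Z_s)/(Z_in + Z_s) = (585 − j622)/(685 − j622), |Γ_s| = 0.923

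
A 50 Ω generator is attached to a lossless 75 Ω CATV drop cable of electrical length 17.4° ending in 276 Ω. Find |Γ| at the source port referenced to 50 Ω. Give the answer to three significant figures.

|Γ| ≈ 0.68

tan(βl) = 0.313
Z_in = Z_0·(Z_L + jZ_0·tanβl)/(Z_0 + jZ_L·tanβl) = 130 − j127 Ω
Γ_s = (Z_in − Z_s)/(Z_in + Z_s) = (80.1 − j127)/(180 − j127), |Γ_s| = 0.68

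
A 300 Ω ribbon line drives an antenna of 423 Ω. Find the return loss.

Γ = (423 − 300)/(423 + 300) = 0.17
RL = −20·log₁₀|Γ| = −20·log₁₀(0.17)

RL ≈ 15.4 dB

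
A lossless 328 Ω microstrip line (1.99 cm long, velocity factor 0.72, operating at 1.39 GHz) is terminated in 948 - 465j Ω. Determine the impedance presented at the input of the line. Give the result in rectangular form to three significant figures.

λ = v/f = 0.72·c / 1.39 GHz = 0.155 m
βl = 2π·l/λ = 2π × 0.128 = 46.1°
tan(βl) = tan(46.1°) = 1.04
Z_in = Z_0·(Z_L + jZ_0·tanβl)/(Z_0 + jZ_L·tanβl)
     = 328·(948 − j124)/(811 + j985)

Z_in ≈ 130 − j208 Ω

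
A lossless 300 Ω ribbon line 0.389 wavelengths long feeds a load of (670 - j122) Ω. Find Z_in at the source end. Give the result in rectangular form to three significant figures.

Z_in ≈ 290 + j256 Ω

βl = 2π × 0.389 = 140°
tan(βl) = tan(140°) = -0.838
Z_in = Z_0·(Z_L + jZ_0·tanβl)/(Z_0 + jZ_L·tanβl)
     = 300·(670 − j373)/(198 − j561)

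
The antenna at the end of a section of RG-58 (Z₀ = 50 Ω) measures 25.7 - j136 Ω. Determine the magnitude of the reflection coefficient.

|Γ| ≈ 0.888

Γ = (Z_L − Z_0)/(Z_L + Z_0) = (-24.3 − j136)/(75.7 − j136)
|Γ| = 138/156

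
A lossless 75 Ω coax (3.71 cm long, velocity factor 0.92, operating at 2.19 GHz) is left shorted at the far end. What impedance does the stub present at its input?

Z_in ≈ −j262 Ω

λ = v/f = 0.92·c / 2.19 GHz = 0.126 m
βl = 2π·l/λ = 2π × 0.294 = 106°
tan(βl) = -3.49
For a shorted stub, Z_in = jZ_0·tan(βl)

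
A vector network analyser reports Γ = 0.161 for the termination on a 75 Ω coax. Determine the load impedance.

Z_L = Z_0·(1 + Γ)/(1 − Γ) = 75·(1.16)/(0.839)

Z_L ≈ 104 Ω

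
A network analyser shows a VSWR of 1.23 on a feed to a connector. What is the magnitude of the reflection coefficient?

|Γ| ≈ 0.103

|Γ| = (S − 1)/(S + 1) = (1.23 − 1)/(1.23 + 1) = 0.23/2.23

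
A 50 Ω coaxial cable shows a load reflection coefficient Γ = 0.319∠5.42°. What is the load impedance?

Z_L ≈ 96.3 + j6.46 Ω

Z_L = Z_0·(1 + Γ)/(1 − Γ) = 50·(1.32 + j0.0301)/(0.682 − j0.0301)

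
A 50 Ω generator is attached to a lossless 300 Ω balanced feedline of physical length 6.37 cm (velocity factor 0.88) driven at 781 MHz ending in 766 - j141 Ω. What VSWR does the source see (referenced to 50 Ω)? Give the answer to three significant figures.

λ = v/f = 0.88·c / 781 MHz = 0.338 m
βl = 2π·l/λ = 2π × 0.188 = 67.8°
tan(βl) = 2.46
Z_in = Z_0·(Z_L + jZ_0·tanβl)/(Z_0 + jZ_L·tanβl) = 123 − j80.1 Ω
Γ_s = (Z_in − Z_s)/(Z_in + Z_s) = (72.5 − j80.1)/(173 − j80.1), |Γ_s| = 0.568
VSWR = (1 + |Γ_s|)/(1 − |Γ_s|)

VSWR ≈ 3.63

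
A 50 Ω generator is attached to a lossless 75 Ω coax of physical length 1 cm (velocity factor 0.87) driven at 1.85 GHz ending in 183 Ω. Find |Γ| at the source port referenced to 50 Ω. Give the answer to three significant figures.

λ = v/f = 0.87·c / 1.85 GHz = 0.141 m
βl = 2π·l/λ = 2π × 0.0709 = 25.5°
tan(βl) = 0.477
Z_in = Z_0·(Z_L + jZ_0·tanβl)/(Z_0 + jZ_L·tanβl) = 95.3 − j75.3 Ω
Γ_s = (Z_in − Z_s)/(Z_in + Z_s) = (45.3 − j75.3)/(145 − j75.3), |Γ_s| = 0.537

|Γ| ≈ 0.537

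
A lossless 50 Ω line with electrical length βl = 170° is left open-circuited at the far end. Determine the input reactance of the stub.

tan(βl) = -0.176
For an open-circuited stub, Z_in = −jZ_0·cot(βl) = −jZ_0/tan(βl)

X_in ≈ 284 Ω (inductive)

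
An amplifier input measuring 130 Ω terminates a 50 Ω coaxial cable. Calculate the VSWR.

VSWR ≈ 2.6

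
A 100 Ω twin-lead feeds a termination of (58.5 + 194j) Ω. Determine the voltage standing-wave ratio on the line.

Γ = (Z_L − Z_0)/(Z_L + Z_0) = (-41.5 + j194)/(158.5 + j194)
|Γ| = 198/251 = 0.792
VSWR = (1 + |Γ|)/(1 − |Γ|) = 1.79/0.208

VSWR ≈ 8.61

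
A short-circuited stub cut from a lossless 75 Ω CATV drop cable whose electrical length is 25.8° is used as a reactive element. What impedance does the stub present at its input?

tan(βl) = 0.483
For a short-circuited stub, Z_in = jZ_0·tan(βl)

Z_in ≈ +j36.3 Ω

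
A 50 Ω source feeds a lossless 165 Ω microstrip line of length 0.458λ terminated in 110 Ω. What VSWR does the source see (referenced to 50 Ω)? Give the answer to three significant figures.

βl = 2π × 0.458 = 165°
tan(βl) = -0.27
Z_in = Z_0·(Z_L + jZ_0·tanβl)/(Z_0 + jZ_L·tanβl) = 114 − j24 Ω
Γ_s = (Z_in − Z_s)/(Z_in + Z_s) = (64.3 − j24)/(164 − j24), |Γ_s| = 0.413
VSWR = (1 + |Γ_s|)/(1 − |Γ_s|)

VSWR ≈ 2.41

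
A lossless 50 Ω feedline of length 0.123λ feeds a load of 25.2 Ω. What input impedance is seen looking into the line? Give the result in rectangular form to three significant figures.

Z_in ≈ 39.6 + j29.3 Ω

βl = 2π × 0.123 = 44.3°
tan(βl) = tan(44.3°) = 0.975
Z_in = Z_0·(Z_L + jZ_0·tanβl)/(Z_0 + jZ_L·tanβl)
     = 50·(25.2 + j48.8)/(50 + j24.6)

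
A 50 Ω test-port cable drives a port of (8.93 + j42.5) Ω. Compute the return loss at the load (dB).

RL ≈ 1.79 dB

Γ = (-41.07 + j42.5)/(58.93 + j42.5), |Γ| = 0.813
RL = −20·log₁₀|Γ| = −20·log₁₀(0.813)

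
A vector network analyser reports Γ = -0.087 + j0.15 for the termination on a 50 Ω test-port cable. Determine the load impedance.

Z_L ≈ 40.3 + j12.5 Ω

Z_L = Z_0·(1 + Γ)/(1 − Γ) = 50·(0.913 + j0.15)/(1.09 − j0.15)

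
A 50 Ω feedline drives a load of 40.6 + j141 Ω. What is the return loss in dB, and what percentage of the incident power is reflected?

Γ = (-9.4 + j141)/(90.6 + j141), |Γ| = 0.843
RL = −20·log₁₀(0.843) = 1.48 dB
P_refl/P_inc = |Γ|² = 0.711

RL ≈ 1.48 dB; 71.1% of incident power reflected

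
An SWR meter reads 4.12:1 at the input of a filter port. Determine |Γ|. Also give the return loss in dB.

|Γ| ≈ 0.609; return loss ≈ 4.3 dB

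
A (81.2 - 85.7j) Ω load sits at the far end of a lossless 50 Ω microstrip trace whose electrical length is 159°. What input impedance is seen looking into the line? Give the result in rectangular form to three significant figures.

tan(βl) = tan(159°) = -0.384
Z_in = Z_0·(Z_L + jZ_0·tanβl)/(Z_0 + jZ_L·tanβl)
     = 50·(81.2 − j105)/(17.1 − j31.2)

Z_in ≈ 184 + j29.2 Ω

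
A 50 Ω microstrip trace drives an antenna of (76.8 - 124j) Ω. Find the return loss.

Γ = (26.8 − j124)/(126.8 − j124), |Γ| = 0.715
RL = −20·log₁₀|Γ| = −20·log₁₀(0.715)

RL ≈ 2.91 dB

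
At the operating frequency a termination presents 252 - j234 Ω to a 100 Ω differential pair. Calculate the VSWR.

VSWR ≈ 4.88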